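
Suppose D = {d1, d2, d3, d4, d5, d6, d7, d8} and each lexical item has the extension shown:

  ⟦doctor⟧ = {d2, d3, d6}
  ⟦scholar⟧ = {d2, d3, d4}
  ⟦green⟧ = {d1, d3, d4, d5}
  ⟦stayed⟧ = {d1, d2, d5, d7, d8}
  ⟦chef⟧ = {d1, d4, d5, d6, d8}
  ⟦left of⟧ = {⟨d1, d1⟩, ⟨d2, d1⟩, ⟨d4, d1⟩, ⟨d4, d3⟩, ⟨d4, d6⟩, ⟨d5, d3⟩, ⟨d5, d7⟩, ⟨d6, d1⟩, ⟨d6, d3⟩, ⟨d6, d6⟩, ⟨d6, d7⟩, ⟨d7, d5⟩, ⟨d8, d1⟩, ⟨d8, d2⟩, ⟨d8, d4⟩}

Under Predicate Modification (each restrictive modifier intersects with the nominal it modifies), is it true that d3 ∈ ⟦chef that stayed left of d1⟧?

no

⟦that stayed⟧ = ⟦stayed⟧ = {d1, d2, d5, d7, d8}
⟦left of d1⟧ = {x : ⟨x, d1⟩ ∈ ⟦left of⟧} = {d1, d2, d4, d6, d8}
⟦chef⟧ = {d1, d4, d5, d6, d8}
… ∩ ⟦that stayed⟧ = {d1, d4, d5, d6, d8} ∩ {d1, d2, d5, d7, d8} = {d1, d5, d8}
… ∩ ⟦left of d1⟧ = {d1, d5, d8} ∩ {d1, d2, d4, d6, d8} = {d1, d8}
⟦chef that stayed left of d1⟧ = {d1, d8}; d3 ∉ this set.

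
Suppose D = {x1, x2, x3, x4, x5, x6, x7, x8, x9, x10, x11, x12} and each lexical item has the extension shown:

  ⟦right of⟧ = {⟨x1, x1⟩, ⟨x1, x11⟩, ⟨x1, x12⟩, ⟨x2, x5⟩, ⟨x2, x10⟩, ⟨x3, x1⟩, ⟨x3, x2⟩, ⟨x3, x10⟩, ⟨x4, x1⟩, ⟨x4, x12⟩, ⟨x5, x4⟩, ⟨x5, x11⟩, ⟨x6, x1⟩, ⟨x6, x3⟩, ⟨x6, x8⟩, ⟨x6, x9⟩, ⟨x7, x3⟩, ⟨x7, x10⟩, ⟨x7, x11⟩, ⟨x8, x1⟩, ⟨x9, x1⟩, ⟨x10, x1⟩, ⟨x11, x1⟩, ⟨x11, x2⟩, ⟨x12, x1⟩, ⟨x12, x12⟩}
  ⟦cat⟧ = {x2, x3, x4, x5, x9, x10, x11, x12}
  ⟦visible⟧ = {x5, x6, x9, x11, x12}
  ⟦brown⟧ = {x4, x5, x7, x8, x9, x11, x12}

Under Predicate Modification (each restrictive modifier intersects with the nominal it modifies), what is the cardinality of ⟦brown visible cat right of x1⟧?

3

⟦right of x1⟧ = {x : ⟨x, x1⟩ ∈ ⟦right of⟧} = {x1, x3, x4, x6, x8, x9, x10, x11, x12}
⟦cat⟧ = {x2, x3, x4, x5, x9, x10, x11, x12}
… ∩ ⟦right of x1⟧ = {x2, x3, x4, x5, x9, x10, x11, x12} ∩ {x1, x3, x4, x6, x8, x9, x10, x11, x12} = {x3, x4, x9, x10, x11, x12}
… ∩ ⟦brown⟧ = {x3, x4, x9, x10, x11, x12} ∩ {x4, x5, x7, x8, x9, x11, x12} = {x4, x9, x11, x12}
… ∩ ⟦visible⟧ = {x4, x9, x11, x12} ∩ {x5, x6, x9, x11, x12} = {x9, x11, x12}
⟦brown visible cat right of x1⟧ = {x9, x11, x12}, so the cardinality is 3.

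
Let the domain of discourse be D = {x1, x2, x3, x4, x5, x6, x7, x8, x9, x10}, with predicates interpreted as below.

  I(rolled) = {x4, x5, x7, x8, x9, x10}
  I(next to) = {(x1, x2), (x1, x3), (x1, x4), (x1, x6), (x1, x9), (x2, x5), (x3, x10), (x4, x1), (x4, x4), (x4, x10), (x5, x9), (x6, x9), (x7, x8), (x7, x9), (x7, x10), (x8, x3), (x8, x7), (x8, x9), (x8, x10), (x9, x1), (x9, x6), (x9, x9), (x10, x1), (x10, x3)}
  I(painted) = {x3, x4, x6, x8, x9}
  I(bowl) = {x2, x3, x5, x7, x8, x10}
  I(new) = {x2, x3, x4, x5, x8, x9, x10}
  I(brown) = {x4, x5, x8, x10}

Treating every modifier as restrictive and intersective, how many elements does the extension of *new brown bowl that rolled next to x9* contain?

⟦that rolled⟧ = ⟦rolled⟧ = {x4, x5, x7, x8, x9, x10}
⟦next to x9⟧ = {x : ⟨x, x9⟩ ∈ ⟦next to⟧} = {x1, x5, x6, x7, x8, x9}
⟦bowl⟧ = {x2, x3, x5, x7, x8, x10}
… ∩ ⟦that rolled⟧ = {x2, x3, x5, x7, x8, x10} ∩ {x4, x5, x7, x8, x9, x10} = {x5, x7, x8, x10}
… ∩ ⟦next to x9⟧ = {x5, x7, x8, x10} ∩ {x1, x5, x6, x7, x8, x9} = {x5, x7, x8}
… ∩ ⟦new⟧ = {x5, x7, x8} ∩ {x2, x3, x4, x5, x8, x9, x10} = {x5, x8}
… ∩ ⟦brown⟧ = {x5, x8} ∩ {x4, x5, x8, x10} = {x5, x8}
⟦new brown bowl that rolled next to x9⟧ = {x5, x8}, so the cardinality is 2.

2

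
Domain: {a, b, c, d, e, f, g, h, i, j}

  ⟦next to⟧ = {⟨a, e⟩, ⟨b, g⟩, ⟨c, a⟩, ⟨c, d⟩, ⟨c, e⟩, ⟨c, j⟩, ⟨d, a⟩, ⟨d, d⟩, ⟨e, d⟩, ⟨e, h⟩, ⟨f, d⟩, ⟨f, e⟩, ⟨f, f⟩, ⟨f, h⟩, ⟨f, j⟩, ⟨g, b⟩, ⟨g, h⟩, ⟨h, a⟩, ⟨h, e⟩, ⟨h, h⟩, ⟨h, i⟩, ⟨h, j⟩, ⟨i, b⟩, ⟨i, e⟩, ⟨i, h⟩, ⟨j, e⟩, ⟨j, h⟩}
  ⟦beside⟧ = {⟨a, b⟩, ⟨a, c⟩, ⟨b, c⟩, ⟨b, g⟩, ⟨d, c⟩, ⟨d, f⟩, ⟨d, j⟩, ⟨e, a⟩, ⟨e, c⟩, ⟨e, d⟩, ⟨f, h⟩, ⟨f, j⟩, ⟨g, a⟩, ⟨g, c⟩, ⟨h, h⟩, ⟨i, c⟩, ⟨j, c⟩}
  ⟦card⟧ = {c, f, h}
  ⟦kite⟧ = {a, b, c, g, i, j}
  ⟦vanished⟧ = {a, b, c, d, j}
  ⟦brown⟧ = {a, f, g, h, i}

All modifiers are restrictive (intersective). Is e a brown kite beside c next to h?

no

⟦beside c⟧ = {x : ⟨x, c⟩ ∈ ⟦beside⟧} = {a, b, d, e, g, i, j}
⟦next to h⟧ = {x : ⟨x, h⟩ ∈ ⟦next to⟧} = {e, f, g, h, i, j}
⟦kite⟧ = {a, b, c, g, i, j}
… ∩ ⟦beside c⟧ = {a, b, c, g, i, j} ∩ {a, b, d, e, g, i, j} = {a, b, g, i, j}
… ∩ ⟦next to h⟧ = {a, b, g, i, j} ∩ {e, f, g, h, i, j} = {g, i, j}
… ∩ ⟦brown⟧ = {g, i, j} ∩ {a, f, g, h, i} = {g, i}
⟦brown kite beside c next to h⟧ = {g, i}; e ∉ this set.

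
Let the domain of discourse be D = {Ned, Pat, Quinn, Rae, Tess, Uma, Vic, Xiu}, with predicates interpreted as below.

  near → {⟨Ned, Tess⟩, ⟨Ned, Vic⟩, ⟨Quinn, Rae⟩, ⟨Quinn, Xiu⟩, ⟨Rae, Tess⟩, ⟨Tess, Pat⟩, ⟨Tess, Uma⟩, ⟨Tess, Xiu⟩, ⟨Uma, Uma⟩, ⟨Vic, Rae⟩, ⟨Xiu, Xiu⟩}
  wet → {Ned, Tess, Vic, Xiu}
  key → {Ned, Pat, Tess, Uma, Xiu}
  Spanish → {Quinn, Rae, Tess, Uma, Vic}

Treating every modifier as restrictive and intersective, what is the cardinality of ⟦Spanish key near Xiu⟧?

1

⟦near Xiu⟧ = {x : ⟨x, Xiu⟩ ∈ ⟦near⟧} = {Quinn, Tess, Xiu}
⟦key⟧ = {Ned, Pat, Tess, Uma, Xiu}
… ∩ ⟦near Xiu⟧ = {Ned, Pat, Tess, Uma, Xiu} ∩ {Quinn, Tess, Xiu} = {Tess, Xiu}
… ∩ ⟦Spanish⟧ = {Tess, Xiu} ∩ {Quinn, Rae, Tess, Uma, Vic} = {Tess}
⟦Spanish key near Xiu⟧ = {Tess}, so the cardinality is 1.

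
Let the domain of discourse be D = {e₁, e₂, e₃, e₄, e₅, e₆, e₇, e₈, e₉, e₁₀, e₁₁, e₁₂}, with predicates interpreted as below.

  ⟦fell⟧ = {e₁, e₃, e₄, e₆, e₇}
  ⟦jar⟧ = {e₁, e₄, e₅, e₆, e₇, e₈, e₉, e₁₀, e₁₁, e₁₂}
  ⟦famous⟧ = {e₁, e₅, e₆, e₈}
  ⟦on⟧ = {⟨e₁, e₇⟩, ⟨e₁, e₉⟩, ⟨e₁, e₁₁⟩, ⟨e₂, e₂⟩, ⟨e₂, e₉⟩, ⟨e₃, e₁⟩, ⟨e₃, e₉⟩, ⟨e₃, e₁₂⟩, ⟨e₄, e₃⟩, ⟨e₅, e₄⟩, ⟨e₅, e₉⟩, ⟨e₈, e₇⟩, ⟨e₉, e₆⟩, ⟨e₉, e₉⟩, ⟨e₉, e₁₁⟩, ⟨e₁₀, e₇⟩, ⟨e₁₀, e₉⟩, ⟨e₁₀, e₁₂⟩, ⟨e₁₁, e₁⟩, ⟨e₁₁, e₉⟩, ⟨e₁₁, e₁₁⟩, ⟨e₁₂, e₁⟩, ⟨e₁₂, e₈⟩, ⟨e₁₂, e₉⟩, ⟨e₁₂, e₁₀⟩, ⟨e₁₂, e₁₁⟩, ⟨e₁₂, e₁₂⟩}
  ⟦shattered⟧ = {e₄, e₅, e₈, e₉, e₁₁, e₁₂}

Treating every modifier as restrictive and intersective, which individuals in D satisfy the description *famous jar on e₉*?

{e₁, e₅}

⟦on e₉⟧ = {x : ⟨x, e₉⟩ ∈ ⟦on⟧} = {e₁, e₂, e₃, e₅, e₉, e₁₀, e₁₁, e₁₂}
⟦jar⟧ = {e₁, e₄, e₅, e₆, e₇, e₈, e₉, e₁₀, e₁₁, e₁₂}
… ∩ ⟦on e₉⟧ = {e₁, e₄, e₅, e₆, e₇, e₈, e₉, e₁₀, e₁₁, e₁₂} ∩ {e₁, e₂, e₃, e₅, e₉, e₁₀, e₁₁, e₁₂} = {e₁, e₅, e₉, e₁₀, e₁₁, e₁₂}
… ∩ ⟦famous⟧ = {e₁, e₅, e₉, e₁₀, e₁₁, e₁₂} ∩ {e₁, e₅, e₆, e₈} = {e₁, e₅}
So ⟦famous jar on e₉⟧ = {e₁, e₅}.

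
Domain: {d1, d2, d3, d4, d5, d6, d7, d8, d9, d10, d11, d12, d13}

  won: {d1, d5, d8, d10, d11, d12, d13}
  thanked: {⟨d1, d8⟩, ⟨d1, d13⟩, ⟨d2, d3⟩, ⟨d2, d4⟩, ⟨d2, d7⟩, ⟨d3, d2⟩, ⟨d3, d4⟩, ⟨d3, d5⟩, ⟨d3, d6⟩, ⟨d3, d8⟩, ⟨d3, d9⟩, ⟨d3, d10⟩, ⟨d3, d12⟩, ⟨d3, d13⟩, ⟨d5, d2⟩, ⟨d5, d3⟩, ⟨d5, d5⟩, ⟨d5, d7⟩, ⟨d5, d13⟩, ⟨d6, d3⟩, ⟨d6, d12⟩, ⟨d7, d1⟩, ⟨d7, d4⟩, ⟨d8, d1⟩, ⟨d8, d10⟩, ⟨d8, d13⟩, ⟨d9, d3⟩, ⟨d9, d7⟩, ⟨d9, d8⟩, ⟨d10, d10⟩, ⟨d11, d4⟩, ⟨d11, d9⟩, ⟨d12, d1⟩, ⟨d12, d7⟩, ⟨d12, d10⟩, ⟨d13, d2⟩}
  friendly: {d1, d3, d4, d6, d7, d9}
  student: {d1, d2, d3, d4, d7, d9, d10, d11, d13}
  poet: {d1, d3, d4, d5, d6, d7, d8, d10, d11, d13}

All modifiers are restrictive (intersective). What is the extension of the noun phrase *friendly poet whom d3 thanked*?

{d4, d6}

⟦whom d3 thanked⟧ = {x : ⟨d3, x⟩ ∈ ⟦thanked⟧} = {d2, d4, d5, d6, d8, d9, d10, d12, d13}
⟦poet⟧ = {d1, d3, d4, d5, d6, d7, d8, d10, d11, d13}
… ∩ ⟦whom d3 thanked⟧ = {d1, d3, d4, d5, d6, d7, d8, d10, d11, d13} ∩ {d2, d4, d5, d6, d8, d9, d10, d12, d13} = {d4, d5, d6, d8, d10, d13}
… ∩ ⟦friendly⟧ = {d4, d5, d6, d8, d10, d13} ∩ {d1, d3, d4, d6, d7, d9} = {d4, d6}
So ⟦friendly poet whom d3 thanked⟧ = {d4, d6}.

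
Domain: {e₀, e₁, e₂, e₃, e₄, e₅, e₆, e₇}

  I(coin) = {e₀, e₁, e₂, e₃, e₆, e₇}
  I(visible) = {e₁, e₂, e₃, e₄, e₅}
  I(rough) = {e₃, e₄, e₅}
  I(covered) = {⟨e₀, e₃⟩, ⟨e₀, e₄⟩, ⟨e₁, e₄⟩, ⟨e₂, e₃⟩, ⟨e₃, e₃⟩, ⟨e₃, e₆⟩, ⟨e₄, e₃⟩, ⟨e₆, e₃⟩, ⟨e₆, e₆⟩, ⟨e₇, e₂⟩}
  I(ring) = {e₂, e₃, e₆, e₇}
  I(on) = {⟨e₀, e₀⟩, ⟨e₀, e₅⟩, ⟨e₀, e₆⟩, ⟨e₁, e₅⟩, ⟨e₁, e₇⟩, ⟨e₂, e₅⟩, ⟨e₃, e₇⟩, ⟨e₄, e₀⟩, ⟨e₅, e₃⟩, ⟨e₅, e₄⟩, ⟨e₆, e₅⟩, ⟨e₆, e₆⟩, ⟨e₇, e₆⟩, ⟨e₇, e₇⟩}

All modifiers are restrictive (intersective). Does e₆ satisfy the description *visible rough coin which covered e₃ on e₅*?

⟦which covered e₃⟧ = {x : ⟨x, e₃⟩ ∈ ⟦covered⟧} = {e₀, e₂, e₃, e₄, e₆}
⟦on e₅⟧ = {x : ⟨x, e₅⟩ ∈ ⟦on⟧} = {e₀, e₁, e₂, e₆}
⟦coin⟧ = {e₀, e₁, e₂, e₃, e₆, e₇}
… ∩ ⟦which covered e₃⟧ = {e₀, e₁, e₂, e₃, e₆, e₇} ∩ {e₀, e₂, e₃, e₄, e₆} = {e₀, e₂, e₃, e₆}
… ∩ ⟦on e₅⟧ = {e₀, e₂, e₃, e₆} ∩ {e₀, e₁, e₂, e₆} = {e₀, e₂, e₆}
… ∩ ⟦visible⟧ = {e₀, e₂, e₆} ∩ {e₁, e₂, e₃, e₄, e₅} = {e₂}
… ∩ ⟦rough⟧ = {e₂} ∩ {e₃, e₄, e₅} = ∅
⟦visible rough coin which covered e₃ on e₅⟧ = ∅; e₆ ∉ this set.

no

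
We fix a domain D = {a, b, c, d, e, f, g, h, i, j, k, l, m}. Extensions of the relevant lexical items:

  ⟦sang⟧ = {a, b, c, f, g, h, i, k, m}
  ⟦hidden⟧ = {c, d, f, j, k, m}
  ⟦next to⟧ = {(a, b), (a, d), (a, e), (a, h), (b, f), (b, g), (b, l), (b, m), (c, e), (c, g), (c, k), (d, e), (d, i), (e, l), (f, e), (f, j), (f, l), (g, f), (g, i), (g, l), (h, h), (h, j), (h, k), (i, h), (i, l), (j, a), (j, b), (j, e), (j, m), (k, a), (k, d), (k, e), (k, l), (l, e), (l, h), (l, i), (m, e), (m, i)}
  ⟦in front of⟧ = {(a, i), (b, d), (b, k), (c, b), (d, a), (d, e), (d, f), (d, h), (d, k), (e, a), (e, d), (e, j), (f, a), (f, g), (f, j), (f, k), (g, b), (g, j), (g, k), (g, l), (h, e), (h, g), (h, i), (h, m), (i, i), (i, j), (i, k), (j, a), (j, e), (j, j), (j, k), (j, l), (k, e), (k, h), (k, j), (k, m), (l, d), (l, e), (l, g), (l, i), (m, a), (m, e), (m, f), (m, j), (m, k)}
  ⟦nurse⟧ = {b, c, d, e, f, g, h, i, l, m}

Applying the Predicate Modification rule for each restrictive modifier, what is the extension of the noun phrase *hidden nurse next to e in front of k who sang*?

⟦next to e⟧ = {x : ⟨x, e⟩ ∈ ⟦next to⟧} = {a, c, d, f, j, k, l, m}
⟦in front of k⟧ = {x : ⟨x, k⟩ ∈ ⟦in front of⟧} = {b, d, f, g, i, j, m}
⟦who sang⟧ = ⟦sang⟧ = {a, b, c, f, g, h, i, k, m}
⟦nurse⟧ = {b, c, d, e, f, g, h, i, l, m}
… ∩ ⟦next to e⟧ = {b, c, d, e, f, g, h, i, l, m} ∩ {a, c, d, f, j, k, l, m} = {c, d, f, l, m}
… ∩ ⟦in front of k⟧ = {c, d, f, l, m} ∩ {b, d, f, g, i, j, m} = {d, f, m}
… ∩ ⟦who sang⟧ = {d, f, m} ∩ {a, b, c, f, g, h, i, k, m} = {f, m}
… ∩ ⟦hidden⟧ = {f, m} ∩ {c, d, f, j, k, m} = {f, m}
So ⟦hidden nurse next to e in front of k who sang⟧ = {f, m}.

{f, m}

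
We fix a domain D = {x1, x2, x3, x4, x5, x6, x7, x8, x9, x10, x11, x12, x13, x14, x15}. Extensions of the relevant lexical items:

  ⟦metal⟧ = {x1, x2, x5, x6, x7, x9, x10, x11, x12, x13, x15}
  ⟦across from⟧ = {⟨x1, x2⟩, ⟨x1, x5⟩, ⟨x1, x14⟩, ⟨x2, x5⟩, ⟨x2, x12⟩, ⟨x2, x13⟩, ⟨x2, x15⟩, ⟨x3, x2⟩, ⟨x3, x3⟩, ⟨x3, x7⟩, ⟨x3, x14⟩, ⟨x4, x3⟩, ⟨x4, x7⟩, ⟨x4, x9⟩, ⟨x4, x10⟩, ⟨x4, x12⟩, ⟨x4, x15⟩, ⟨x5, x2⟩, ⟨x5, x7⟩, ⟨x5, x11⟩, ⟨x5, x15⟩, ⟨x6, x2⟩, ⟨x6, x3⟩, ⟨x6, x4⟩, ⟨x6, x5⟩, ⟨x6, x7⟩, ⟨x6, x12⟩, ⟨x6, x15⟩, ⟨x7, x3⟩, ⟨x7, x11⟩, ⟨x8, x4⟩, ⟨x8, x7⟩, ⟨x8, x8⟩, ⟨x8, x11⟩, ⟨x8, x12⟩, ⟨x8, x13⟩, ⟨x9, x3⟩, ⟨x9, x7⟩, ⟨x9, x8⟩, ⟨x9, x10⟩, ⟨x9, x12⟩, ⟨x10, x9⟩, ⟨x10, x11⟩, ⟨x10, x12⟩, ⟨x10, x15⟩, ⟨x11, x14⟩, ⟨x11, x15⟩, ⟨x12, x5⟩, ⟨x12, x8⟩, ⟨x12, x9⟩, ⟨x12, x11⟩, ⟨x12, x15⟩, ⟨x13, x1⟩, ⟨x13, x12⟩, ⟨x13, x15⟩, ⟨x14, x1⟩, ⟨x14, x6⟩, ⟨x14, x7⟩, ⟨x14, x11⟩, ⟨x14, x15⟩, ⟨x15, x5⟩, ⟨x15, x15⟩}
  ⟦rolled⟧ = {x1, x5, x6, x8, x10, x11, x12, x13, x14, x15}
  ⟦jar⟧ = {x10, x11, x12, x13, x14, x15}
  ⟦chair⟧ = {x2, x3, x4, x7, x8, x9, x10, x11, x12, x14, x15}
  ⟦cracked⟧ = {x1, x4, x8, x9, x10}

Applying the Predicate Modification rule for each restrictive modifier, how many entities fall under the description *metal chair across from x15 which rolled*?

4

⟦across from x15⟧ = {x : ⟨x, x15⟩ ∈ ⟦across from⟧} = {x2, x4, x5, x6, x10, x11, x12, x13, x14, x15}
⟦which rolled⟧ = ⟦rolled⟧ = {x1, x5, x6, x8, x10, x11, x12, x13, x14, x15}
⟦chair⟧ = {x2, x3, x4, x7, x8, x9, x10, x11, x12, x14, x15}
… ∩ ⟦across from x15⟧ = {x2, x3, x4, x7, x8, x9, x10, x11, x12, x14, x15} ∩ {x2, x4, x5, x6, x10, x11, x12, x13, x14, x15} = {x2, x4, x10, x11, x12, x14, x15}
… ∩ ⟦which rolled⟧ = {x2, x4, x10, x11, x12, x14, x15} ∩ {x1, x5, x6, x8, x10, x11, x12, x13, x14, x15} = {x10, x11, x12, x14, x15}
… ∩ ⟦metal⟧ = {x10, x11, x12, x14, x15} ∩ {x1, x2, x5, x6, x7, x9, x10, x11, x12, x13, x15} = {x10, x11, x12, x15}
⟦metal chair across from x15 which rolled⟧ = {x10, x11, x12, x15}, so the cardinality is 4.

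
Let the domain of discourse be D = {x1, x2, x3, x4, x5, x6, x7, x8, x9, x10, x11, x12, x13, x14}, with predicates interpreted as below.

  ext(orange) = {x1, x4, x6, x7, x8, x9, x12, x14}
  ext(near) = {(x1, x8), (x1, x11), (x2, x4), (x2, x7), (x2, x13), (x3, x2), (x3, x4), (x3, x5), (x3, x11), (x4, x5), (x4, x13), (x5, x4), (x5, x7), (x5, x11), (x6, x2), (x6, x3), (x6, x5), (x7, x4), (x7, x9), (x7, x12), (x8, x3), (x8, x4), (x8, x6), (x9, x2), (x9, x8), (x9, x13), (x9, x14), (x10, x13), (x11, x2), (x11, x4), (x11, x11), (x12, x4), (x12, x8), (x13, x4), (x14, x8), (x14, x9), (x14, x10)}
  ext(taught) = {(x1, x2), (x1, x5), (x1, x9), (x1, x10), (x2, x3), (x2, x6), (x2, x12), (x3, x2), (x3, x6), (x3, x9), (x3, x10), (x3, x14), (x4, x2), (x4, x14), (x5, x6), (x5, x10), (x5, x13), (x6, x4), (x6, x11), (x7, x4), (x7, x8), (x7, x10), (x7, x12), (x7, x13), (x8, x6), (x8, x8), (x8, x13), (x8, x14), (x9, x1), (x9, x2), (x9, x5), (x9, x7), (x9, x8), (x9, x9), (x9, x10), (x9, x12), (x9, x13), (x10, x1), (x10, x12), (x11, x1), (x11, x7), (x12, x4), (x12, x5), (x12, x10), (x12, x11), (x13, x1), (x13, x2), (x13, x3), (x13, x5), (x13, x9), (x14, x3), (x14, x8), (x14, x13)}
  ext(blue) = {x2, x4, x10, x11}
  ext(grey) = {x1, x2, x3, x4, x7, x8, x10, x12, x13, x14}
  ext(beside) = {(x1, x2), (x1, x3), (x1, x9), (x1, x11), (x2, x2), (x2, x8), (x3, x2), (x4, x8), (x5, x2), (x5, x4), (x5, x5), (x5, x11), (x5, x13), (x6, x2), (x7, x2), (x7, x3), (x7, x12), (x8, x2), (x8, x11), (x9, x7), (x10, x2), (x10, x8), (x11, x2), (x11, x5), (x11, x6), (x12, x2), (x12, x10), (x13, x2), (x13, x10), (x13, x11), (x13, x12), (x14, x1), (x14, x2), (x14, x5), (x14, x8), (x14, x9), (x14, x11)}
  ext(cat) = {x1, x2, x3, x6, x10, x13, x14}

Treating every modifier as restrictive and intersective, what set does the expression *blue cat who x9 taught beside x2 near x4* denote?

{x2}

⟦who x9 taught⟧ = {x : ⟨x9, x⟩ ∈ ⟦taught⟧} = {x1, x2, x5, x7, x8, x9, x10, x12, x13}
⟦beside x2⟧ = {x : ⟨x, x2⟩ ∈ ⟦beside⟧} = {x1, x2, x3, x5, x6, x7, x8, x10, x11, x12, x13, x14}
⟦near x4⟧ = {x : ⟨x, x4⟩ ∈ ⟦near⟧} = {x2, x3, x5, x7, x8, x11, x12, x13}
⟦cat⟧ = {x1, x2, x3, x6, x10, x13, x14}
… ∩ ⟦who x9 taught⟧ = {x1, x2, x3, x6, x10, x13, x14} ∩ {x1, x2, x5, x7, x8, x9, x10, x12, x13} = {x1, x2, x10, x13}
… ∩ ⟦beside x2⟧ = {x1, x2, x10, x13} ∩ {x1, x2, x3, x5, x6, x7, x8, x10, x11, x12, x13, x14} = {x1, x2, x10, x13}
… ∩ ⟦near x4⟧ = {x1, x2, x10, x13} ∩ {x2, x3, x5, x7, x8, x11, x12, x13} = {x2, x13}
… ∩ ⟦blue⟧ = {x2, x13} ∩ {x2, x4, x10, x11} = {x2}
So ⟦blue cat who x9 taught beside x2 near x4⟧ = {x2}.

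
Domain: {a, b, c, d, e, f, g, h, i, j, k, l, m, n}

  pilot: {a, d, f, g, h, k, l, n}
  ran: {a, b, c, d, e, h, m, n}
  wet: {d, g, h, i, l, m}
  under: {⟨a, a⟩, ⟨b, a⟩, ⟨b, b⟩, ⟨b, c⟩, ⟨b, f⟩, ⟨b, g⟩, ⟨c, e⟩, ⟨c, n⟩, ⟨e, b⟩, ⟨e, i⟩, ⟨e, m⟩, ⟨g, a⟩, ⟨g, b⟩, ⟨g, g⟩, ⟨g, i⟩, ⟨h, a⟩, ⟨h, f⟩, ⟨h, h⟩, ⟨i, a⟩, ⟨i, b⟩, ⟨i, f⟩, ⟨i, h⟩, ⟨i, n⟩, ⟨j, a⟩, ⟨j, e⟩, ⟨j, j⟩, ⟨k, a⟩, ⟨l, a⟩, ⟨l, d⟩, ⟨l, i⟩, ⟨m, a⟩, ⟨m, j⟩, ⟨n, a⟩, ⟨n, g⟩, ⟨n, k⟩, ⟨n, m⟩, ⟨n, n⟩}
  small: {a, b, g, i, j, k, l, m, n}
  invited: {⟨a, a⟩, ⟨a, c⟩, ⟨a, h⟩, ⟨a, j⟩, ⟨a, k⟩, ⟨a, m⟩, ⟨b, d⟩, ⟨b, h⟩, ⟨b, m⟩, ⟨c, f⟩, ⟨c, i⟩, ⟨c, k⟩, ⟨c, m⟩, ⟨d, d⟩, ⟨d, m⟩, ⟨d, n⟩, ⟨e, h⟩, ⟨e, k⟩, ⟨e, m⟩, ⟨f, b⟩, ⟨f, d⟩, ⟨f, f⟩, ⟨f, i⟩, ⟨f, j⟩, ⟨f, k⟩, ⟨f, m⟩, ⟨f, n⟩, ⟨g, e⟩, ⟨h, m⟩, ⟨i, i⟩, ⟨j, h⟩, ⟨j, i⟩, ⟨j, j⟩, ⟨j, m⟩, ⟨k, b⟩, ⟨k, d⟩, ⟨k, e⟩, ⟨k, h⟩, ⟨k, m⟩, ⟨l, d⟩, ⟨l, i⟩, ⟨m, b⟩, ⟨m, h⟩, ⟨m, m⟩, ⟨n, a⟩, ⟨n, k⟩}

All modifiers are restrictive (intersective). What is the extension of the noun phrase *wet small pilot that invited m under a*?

∅

⟦that invited m⟧ = {x : ⟨x, m⟩ ∈ ⟦invited⟧} = {a, b, c, d, e, f, h, j, k, m}
⟦under a⟧ = {x : ⟨x, a⟩ ∈ ⟦under⟧} = {a, b, g, h, i, j, k, l, m, n}
⟦pilot⟧ = {a, d, f, g, h, k, l, n}
… ∩ ⟦that invited m⟧ = {a, d, f, g, h, k, l, n} ∩ {a, b, c, d, e, f, h, j, k, m} = {a, d, f, h, k}
… ∩ ⟦under a⟧ = {a, d, f, h, k} ∩ {a, b, g, h, i, j, k, l, m, n} = {a, h, k}
… ∩ ⟦wet⟧ = {a, h, k} ∩ {d, g, h, i, l, m} = {h}
… ∩ ⟦small⟧ = {h} ∩ {a, b, g, i, j, k, l, m, n} = ∅
So ⟦wet small pilot that invited m under a⟧ = ∅.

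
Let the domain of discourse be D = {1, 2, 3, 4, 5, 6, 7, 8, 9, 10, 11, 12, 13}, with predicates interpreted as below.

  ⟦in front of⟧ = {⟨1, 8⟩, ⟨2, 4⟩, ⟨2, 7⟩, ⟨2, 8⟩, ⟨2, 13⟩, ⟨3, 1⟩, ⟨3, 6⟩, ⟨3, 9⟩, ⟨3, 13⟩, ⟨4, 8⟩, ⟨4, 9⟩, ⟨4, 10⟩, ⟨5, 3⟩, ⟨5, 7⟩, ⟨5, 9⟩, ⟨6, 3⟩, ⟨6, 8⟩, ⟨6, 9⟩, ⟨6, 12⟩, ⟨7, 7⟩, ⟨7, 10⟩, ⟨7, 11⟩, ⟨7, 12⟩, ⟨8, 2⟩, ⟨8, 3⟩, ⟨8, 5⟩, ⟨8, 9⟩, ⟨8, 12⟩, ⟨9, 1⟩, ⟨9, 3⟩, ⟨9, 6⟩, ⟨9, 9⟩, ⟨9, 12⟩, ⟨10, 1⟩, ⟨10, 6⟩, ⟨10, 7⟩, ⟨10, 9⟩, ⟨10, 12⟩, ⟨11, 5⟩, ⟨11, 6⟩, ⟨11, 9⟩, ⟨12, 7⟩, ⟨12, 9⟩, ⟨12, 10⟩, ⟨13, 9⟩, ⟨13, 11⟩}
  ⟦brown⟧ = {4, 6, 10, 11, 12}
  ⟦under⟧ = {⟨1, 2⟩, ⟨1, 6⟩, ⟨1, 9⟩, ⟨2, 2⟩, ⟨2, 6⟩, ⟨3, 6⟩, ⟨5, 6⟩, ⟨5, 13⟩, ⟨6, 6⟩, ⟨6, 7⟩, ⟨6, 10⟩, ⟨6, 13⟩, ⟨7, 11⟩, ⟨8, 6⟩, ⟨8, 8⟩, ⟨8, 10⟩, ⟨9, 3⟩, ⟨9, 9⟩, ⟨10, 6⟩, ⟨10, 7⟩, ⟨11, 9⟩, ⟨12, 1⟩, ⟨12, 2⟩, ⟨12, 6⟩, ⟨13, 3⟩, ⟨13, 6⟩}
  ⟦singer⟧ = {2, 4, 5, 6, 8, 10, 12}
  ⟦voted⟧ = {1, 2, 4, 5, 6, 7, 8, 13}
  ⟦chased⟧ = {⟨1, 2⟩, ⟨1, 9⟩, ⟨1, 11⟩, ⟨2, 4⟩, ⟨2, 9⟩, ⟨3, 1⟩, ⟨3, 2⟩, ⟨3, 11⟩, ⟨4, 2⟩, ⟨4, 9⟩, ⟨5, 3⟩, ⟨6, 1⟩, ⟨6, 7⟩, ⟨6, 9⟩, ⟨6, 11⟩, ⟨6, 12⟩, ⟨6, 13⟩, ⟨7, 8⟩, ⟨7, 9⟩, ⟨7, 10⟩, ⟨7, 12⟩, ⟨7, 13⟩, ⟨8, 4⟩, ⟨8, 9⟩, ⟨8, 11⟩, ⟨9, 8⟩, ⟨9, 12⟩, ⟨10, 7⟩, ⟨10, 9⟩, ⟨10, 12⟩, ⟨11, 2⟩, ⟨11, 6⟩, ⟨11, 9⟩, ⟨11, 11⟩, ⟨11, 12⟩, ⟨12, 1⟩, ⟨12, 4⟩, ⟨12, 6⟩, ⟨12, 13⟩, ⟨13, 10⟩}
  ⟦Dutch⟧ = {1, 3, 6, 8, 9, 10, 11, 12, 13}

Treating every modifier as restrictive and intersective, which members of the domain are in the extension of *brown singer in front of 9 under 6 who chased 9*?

⟦in front of 9⟧ = {x : ⟨x, 9⟩ ∈ ⟦in front of⟧} = {3, 4, 5, 6, 8, 9, 10, 11, 12, 13}
⟦under 6⟧ = {x : ⟨x, 6⟩ ∈ ⟦under⟧} = {1, 2, 3, 5, 6, 8, 10, 12, 13}
⟦who chased 9⟧ = {x : ⟨x, 9⟩ ∈ ⟦chased⟧} = {1, 2, 4, 6, 7, 8, 10, 11}
⟦singer⟧ = {2, 4, 5, 6, 8, 10, 12}
… ∩ ⟦in front of 9⟧ = {2, 4, 5, 6, 8, 10, 12} ∩ {3, 4, 5, 6, 8, 9, 10, 11, 12, 13} = {4, 5, 6, 8, 10, 12}
… ∩ ⟦under 6⟧ = {4, 5, 6, 8, 10, 12} ∩ {1, 2, 3, 5, 6, 8, 10, 12, 13} = {5, 6, 8, 10, 12}
… ∩ ⟦who chased 9⟧ = {5, 6, 8, 10, 12} ∩ {1, 2, 4, 6, 7, 8, 10, 11} = {6, 8, 10}
… ∩ ⟦brown⟧ = {6, 8, 10} ∩ {4, 6, 10, 11, 12} = {6, 10}
So ⟦brown singer in front of 9 under 6 who chased 9⟧ = {6, 10}.

{6, 10}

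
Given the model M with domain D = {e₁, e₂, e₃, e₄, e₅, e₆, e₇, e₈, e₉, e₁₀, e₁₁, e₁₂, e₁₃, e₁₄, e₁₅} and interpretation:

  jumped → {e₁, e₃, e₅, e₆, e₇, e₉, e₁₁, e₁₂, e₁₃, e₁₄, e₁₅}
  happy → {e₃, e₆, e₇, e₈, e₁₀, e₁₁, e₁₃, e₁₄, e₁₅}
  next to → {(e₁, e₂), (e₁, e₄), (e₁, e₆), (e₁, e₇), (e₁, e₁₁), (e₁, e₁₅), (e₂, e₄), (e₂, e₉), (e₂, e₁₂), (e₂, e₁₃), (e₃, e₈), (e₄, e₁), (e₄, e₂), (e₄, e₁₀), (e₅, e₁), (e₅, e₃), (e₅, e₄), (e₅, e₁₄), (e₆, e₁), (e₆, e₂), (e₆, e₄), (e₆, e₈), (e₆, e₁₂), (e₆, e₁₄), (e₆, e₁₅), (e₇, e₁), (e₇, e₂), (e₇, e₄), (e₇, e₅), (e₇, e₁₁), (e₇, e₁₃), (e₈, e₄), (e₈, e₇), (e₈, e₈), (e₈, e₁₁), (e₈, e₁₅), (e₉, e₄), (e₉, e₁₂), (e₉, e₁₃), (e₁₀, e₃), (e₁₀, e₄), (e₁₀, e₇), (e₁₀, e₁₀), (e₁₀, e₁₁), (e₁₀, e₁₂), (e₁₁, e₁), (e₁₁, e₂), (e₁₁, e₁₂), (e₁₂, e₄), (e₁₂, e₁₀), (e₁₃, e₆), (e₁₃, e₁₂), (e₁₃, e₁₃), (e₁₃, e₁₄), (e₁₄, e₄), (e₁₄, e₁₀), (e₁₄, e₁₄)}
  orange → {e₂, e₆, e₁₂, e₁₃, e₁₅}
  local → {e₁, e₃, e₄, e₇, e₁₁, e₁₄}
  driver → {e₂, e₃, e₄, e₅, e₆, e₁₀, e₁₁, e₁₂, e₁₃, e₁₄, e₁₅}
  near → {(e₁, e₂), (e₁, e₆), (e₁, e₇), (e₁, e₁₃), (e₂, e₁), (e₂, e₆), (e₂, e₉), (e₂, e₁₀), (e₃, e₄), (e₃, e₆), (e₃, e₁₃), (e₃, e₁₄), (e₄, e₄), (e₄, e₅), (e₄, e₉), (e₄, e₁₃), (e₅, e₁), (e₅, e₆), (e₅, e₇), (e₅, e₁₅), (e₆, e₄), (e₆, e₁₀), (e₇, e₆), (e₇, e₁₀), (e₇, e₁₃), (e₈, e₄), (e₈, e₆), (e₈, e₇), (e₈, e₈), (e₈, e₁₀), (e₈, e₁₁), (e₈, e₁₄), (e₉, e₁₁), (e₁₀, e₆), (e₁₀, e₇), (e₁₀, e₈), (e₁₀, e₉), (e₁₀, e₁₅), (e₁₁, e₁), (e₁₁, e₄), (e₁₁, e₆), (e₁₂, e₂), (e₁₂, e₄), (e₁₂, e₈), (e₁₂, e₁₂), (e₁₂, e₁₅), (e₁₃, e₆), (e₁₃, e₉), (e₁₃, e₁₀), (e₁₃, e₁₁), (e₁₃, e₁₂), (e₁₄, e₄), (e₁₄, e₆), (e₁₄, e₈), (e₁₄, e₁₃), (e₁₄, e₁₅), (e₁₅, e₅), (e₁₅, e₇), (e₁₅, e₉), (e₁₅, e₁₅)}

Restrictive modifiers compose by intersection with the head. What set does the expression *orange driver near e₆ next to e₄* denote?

⟦near e₆⟧ = {x : ⟨x, e₆⟩ ∈ ⟦near⟧} = {e₁, e₂, e₃, e₅, e₇, e₈, e₁₀, e₁₁, e₁₃, e₁₄}
⟦next to e₄⟧ = {x : ⟨x, e₄⟩ ∈ ⟦next to⟧} = {e₁, e₂, e₅, e₆, e₇, e₈, e₉, e₁₀, e₁₂, e₁₄}
⟦driver⟧ = {e₂, e₃, e₄, e₅, e₆, e₁₀, e₁₁, e₁₂, e₁₃, e₁₄, e₁₅}
… ∩ ⟦near e₆⟧ = {e₂, e₃, e₄, e₅, e₆, e₁₀, e₁₁, e₁₂, e₁₃, e₁₄, e₁₅} ∩ {e₁, e₂, e₃, e₅, e₇, e₈, e₁₀, e₁₁, e₁₃, e₁₄} = {e₂, e₃, e₅, e₁₀, e₁₁, e₁₃, e₁₄}
… ∩ ⟦next to e₄⟧ = {e₂, e₃, e₅, e₁₀, e₁₁, e₁₃, e₁₄} ∩ {e₁, e₂, e₅, e₆, e₇, e₈, e₉, e₁₀, e₁₂, e₁₄} = {e₂, e₅, e₁₀, e₁₄}
… ∩ ⟦orange⟧ = {e₂, e₅, e₁₀, e₁₄} ∩ {e₂, e₆, e₁₂, e₁₃, e₁₅} = {e₂}
So ⟦orange driver near e₆ next to e₄⟧ = {e₂}.

{e₂}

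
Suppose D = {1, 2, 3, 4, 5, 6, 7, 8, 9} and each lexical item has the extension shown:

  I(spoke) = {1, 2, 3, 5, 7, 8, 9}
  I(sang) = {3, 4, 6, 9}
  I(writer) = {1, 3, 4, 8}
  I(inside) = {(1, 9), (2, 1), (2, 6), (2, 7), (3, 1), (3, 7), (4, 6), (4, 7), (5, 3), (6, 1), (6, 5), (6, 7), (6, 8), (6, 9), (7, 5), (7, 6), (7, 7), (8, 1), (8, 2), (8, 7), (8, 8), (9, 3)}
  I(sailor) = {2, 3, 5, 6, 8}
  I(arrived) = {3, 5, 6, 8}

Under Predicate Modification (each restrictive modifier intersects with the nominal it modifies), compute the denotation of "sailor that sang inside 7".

⟦that sang⟧ = ⟦sang⟧ = {3, 4, 6, 9}
⟦inside 7⟧ = {x : ⟨x, 7⟩ ∈ ⟦inside⟧} = {2, 3, 4, 6, 7, 8}
⟦sailor⟧ = {2, 3, 5, 6, 8}
… ∩ ⟦that sang⟧ = {2, 3, 5, 6, 8} ∩ {3, 4, 6, 9} = {3, 6}
… ∩ ⟦inside 7⟧ = {3, 6} ∩ {2, 3, 4, 6, 7, 8} = {3, 6}
So ⟦sailor that sang inside 7⟧ = {3, 6}.

{3, 6}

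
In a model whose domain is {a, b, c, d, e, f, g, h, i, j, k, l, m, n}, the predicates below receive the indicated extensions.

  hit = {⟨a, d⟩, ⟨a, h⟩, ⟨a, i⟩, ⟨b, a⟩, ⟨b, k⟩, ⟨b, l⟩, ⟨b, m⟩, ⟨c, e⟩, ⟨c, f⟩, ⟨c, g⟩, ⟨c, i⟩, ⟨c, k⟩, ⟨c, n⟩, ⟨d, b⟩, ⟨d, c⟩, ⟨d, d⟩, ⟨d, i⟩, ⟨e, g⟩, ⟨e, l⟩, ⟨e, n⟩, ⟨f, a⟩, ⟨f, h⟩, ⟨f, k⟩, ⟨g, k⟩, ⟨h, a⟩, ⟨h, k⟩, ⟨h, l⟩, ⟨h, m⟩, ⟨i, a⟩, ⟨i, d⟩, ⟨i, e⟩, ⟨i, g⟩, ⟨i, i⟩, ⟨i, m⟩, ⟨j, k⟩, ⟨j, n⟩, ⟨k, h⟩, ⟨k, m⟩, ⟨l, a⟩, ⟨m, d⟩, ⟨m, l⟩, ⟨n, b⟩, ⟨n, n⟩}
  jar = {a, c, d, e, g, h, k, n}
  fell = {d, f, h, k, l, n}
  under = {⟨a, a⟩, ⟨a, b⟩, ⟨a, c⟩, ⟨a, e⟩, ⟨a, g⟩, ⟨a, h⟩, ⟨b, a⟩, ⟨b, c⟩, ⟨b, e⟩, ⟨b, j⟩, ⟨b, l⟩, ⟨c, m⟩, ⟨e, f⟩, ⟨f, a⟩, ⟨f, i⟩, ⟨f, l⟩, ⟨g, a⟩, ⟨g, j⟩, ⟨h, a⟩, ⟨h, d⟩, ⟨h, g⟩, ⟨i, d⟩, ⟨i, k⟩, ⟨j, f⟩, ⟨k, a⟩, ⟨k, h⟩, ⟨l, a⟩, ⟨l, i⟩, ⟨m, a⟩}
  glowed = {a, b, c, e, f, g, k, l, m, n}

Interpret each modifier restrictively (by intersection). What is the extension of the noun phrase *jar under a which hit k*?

{g, h}

⟦under a⟧ = {x : ⟨x, a⟩ ∈ ⟦under⟧} = {a, b, f, g, h, k, l, m}
⟦which hit k⟧ = {x : ⟨x, k⟩ ∈ ⟦hit⟧} = {b, c, f, g, h, j}
⟦jar⟧ = {a, c, d, e, g, h, k, n}
… ∩ ⟦under a⟧ = {a, c, d, e, g, h, k, n} ∩ {a, b, f, g, h, k, l, m} = {a, g, h, k}
… ∩ ⟦which hit k⟧ = {a, g, h, k} ∩ {b, c, f, g, h, j} = {g, h}
So ⟦jar under a which hit k⟧ = {g, h}.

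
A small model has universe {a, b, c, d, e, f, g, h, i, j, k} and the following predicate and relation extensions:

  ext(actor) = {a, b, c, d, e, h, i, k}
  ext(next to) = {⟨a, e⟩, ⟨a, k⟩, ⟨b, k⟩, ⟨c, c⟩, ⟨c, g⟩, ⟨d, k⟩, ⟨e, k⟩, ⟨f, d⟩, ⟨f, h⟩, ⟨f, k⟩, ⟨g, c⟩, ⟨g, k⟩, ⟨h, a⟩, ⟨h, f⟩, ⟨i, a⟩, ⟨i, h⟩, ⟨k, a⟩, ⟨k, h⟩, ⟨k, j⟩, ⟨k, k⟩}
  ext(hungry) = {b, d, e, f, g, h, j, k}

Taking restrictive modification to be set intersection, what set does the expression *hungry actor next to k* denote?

⟦next to k⟧ = {x : ⟨x, k⟩ ∈ ⟦next to⟧} = {a, b, d, e, f, g, k}
⟦actor⟧ = {a, b, c, d, e, h, i, k}
… ∩ ⟦next to k⟧ = {a, b, c, d, e, h, i, k} ∩ {a, b, d, e, f, g, k} = {a, b, d, e, k}
… ∩ ⟦hungry⟧ = {a, b, d, e, k} ∩ {b, d, e, f, g, h, j, k} = {b, d, e, k}
So ⟦hungry actor next to k⟧ = {b, d, e, k}.

{b, d, e, k}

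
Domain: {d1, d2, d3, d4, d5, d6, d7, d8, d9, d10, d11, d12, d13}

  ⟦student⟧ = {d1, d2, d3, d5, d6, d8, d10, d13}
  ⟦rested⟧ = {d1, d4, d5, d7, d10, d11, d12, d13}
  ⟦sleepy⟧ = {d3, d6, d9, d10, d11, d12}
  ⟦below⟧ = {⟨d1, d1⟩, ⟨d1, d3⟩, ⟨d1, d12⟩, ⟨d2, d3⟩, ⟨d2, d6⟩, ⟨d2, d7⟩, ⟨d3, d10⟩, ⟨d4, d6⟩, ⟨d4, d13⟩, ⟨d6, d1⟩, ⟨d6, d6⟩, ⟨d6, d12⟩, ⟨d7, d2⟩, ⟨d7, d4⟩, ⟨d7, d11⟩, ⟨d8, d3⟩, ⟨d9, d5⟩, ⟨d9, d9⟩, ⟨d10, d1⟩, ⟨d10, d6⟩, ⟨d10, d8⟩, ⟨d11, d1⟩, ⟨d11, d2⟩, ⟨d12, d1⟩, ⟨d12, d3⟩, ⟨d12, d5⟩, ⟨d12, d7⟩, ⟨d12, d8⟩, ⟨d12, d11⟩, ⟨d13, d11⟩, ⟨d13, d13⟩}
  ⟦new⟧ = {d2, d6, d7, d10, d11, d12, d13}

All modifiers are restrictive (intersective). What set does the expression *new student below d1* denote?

{d6, d10}

⟦below d1⟧ = {x : ⟨x, d1⟩ ∈ ⟦below⟧} = {d1, d6, d10, d11, d12}
⟦student⟧ = {d1, d2, d3, d5, d6, d8, d10, d13}
… ∩ ⟦below d1⟧ = {d1, d2, d3, d5, d6, d8, d10, d13} ∩ {d1, d6, d10, d11, d12} = {d1, d6, d10}
… ∩ ⟦new⟧ = {d1, d6, d10} ∩ {d2, d6, d7, d10, d11, d12, d13} = {d6, d10}
So ⟦new student below d1⟧ = {d6, d10}.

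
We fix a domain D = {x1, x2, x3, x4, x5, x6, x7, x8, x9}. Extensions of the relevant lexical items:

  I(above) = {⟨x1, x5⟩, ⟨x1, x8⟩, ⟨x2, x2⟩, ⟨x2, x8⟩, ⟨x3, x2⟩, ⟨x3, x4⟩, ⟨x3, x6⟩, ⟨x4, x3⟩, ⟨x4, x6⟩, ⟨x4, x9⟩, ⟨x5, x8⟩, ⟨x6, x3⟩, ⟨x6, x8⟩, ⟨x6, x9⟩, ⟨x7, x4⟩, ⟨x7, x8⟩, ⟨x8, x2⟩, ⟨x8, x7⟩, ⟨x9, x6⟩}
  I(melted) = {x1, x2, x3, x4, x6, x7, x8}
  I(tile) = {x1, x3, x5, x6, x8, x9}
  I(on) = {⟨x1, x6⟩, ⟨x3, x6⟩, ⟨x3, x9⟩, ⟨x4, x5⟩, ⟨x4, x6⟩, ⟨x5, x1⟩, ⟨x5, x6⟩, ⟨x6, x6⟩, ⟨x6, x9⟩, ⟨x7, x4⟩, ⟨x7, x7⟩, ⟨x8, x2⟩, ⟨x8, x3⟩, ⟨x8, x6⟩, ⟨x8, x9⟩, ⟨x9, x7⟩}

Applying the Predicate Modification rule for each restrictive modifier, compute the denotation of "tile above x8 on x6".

{x1, x5, x6}

⟦above x8⟧ = {x : ⟨x, x8⟩ ∈ ⟦above⟧} = {x1, x2, x5, x6, x7}
⟦on x6⟧ = {x : ⟨x, x6⟩ ∈ ⟦on⟧} = {x1, x3, x4, x5, x6, x8}
⟦tile⟧ = {x1, x3, x5, x6, x8, x9}
… ∩ ⟦above x8⟧ = {x1, x3, x5, x6, x8, x9} ∩ {x1, x2, x5, x6, x7} = {x1, x5, x6}
… ∩ ⟦on x6⟧ = {x1, x5, x6} ∩ {x1, x3, x4, x5, x6, x8} = {x1, x5, x6}
So ⟦tile above x8 on x6⟧ = {x1, x5, x6}.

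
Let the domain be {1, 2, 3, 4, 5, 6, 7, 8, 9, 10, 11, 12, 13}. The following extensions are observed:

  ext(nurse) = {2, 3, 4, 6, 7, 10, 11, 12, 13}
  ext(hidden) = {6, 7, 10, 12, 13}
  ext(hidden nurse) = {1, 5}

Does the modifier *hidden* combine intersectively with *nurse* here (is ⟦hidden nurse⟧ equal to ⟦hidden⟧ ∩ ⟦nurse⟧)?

no

⟦hidden⟧ ∩ ⟦nurse⟧ = {6, 7, 10, 12, 13} ∩ {2, 3, 4, 6, 7, 10, 11, 12, 13} = {6, 7, 10, 12, 13}
Observed ⟦hidden nurse⟧ = {1, 5}.
These differ, so the modifier is not intersective in this model.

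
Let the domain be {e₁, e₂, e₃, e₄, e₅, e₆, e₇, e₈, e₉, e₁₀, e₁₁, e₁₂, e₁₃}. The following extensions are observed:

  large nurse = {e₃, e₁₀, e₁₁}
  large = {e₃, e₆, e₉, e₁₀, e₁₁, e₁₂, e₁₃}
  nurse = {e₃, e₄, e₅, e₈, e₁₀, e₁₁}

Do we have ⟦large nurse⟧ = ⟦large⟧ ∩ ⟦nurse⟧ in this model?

⟦large⟧ ∩ ⟦nurse⟧ = {e₃, e₆, e₉, e₁₀, e₁₁, e₁₂, e₁₃} ∩ {e₃, e₄, e₅, e₈, e₁₀, e₁₁} = {e₃, e₁₀, e₁₁}
Observed ⟦large nurse⟧ = {e₃, e₁₀, e₁₁}.
These coincide, so the modifier is intersective here.

yes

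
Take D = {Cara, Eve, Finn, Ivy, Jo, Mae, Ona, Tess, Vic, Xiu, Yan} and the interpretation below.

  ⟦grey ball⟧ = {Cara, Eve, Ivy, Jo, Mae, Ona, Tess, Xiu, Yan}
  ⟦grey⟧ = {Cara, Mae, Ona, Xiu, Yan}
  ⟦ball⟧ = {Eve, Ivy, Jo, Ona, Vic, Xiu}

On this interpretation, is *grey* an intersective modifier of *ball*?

⟦grey⟧ ∩ ⟦ball⟧ = {Cara, Mae, Ona, Xiu, Yan} ∩ {Eve, Ivy, Jo, Ona, Vic, Xiu} = {Ona, Xiu}
Observed ⟦grey ball⟧ = {Cara, Eve, Ivy, Jo, Mae, Ona, Tess, Xiu, Yan}.
These differ, so the modifier is not intersective in this model.

no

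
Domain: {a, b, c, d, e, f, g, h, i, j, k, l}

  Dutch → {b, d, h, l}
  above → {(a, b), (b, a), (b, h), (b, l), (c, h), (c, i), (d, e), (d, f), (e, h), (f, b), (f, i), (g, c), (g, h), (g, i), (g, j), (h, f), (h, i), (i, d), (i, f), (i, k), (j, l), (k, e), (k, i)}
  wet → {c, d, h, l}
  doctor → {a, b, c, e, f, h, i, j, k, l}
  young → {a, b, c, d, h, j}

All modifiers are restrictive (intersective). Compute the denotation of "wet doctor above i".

{c, h}

⟦above i⟧ = {x : ⟨x, i⟩ ∈ ⟦above⟧} = {c, f, g, h, k}
⟦doctor⟧ = {a, b, c, e, f, h, i, j, k, l}
… ∩ ⟦above i⟧ = {a, b, c, e, f, h, i, j, k, l} ∩ {c, f, g, h, k} = {c, f, h, k}
… ∩ ⟦wet⟧ = {c, f, h, k} ∩ {c, d, h, l} = {c, h}
So ⟦wet doctor above i⟧ = {c, h}.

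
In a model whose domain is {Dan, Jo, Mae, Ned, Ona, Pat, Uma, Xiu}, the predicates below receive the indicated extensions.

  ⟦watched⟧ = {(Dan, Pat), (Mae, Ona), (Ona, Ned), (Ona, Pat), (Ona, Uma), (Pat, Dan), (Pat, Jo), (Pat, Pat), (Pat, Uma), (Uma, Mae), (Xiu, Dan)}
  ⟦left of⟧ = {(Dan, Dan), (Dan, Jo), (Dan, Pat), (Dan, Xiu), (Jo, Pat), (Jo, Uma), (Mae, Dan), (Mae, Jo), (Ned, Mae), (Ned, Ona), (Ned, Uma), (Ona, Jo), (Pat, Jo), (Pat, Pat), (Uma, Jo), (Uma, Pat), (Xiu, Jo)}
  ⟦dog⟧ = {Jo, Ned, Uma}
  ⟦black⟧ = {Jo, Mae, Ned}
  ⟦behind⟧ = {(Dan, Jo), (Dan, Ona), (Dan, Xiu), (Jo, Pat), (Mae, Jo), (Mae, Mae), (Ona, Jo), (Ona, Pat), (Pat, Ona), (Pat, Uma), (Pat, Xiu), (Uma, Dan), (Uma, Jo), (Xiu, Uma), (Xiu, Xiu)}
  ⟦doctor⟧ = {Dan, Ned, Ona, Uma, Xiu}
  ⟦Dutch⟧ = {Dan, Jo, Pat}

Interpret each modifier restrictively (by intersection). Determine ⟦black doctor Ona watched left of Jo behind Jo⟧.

{ }

⟦Ona watched⟧ = {x : ⟨Ona, x⟩ ∈ ⟦watched⟧} = {Ned, Pat, Uma}
⟦left of Jo⟧ = {x : ⟨x, Jo⟩ ∈ ⟦left of⟧} = {Dan, Mae, Ona, Pat, Uma, Xiu}
⟦behind Jo⟧ = {x : ⟨x, Jo⟩ ∈ ⟦behind⟧} = {Dan, Mae, Ona, Uma}
⟦doctor⟧ = {Dan, Ned, Ona, Uma, Xiu}
… ∩ ⟦Ona watched⟧ = {Dan, Ned, Ona, Uma, Xiu} ∩ {Ned, Pat, Uma} = {Ned, Uma}
… ∩ ⟦left of Jo⟧ = {Ned, Uma} ∩ {Dan, Mae, Ona, Pat, Uma, Xiu} = {Uma}
… ∩ ⟦behind Jo⟧ = {Uma} ∩ {Dan, Mae, Ona, Uma} = {Uma}
… ∩ ⟦black⟧ = {Uma} ∩ {Jo, Mae, Ned} = ∅
So ⟦black doctor Ona watched left of Jo behind Jo⟧ = { }.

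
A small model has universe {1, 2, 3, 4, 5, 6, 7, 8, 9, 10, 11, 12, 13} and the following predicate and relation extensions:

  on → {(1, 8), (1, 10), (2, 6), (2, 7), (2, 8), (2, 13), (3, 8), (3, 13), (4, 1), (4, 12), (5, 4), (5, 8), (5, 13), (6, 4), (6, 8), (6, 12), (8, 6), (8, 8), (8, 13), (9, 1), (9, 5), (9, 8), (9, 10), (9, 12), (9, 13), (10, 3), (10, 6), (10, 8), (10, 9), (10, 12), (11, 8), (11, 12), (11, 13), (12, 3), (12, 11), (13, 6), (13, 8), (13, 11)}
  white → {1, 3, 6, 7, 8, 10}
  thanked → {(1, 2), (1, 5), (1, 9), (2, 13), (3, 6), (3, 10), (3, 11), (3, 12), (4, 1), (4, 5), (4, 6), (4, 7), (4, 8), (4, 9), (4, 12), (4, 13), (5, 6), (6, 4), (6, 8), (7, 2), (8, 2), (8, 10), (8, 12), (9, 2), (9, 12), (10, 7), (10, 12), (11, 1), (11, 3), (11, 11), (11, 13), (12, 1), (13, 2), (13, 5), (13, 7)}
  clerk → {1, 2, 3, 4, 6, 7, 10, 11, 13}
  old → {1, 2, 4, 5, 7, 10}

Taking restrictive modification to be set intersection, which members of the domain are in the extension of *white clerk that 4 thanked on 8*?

{1, 6}

⟦that 4 thanked⟧ = {x : ⟨4, x⟩ ∈ ⟦thanked⟧} = {1, 5, 6, 7, 8, 9, 12, 13}
⟦on 8⟧ = {x : ⟨x, 8⟩ ∈ ⟦on⟧} = {1, 2, 3, 5, 6, 8, 9, 10, 11, 13}
⟦clerk⟧ = {1, 2, 3, 4, 6, 7, 10, 11, 13}
… ∩ ⟦that 4 thanked⟧ = {1, 2, 3, 4, 6, 7, 10, 11, 13} ∩ {1, 5, 6, 7, 8, 9, 12, 13} = {1, 6, 7, 13}
… ∩ ⟦on 8⟧ = {1, 6, 7, 13} ∩ {1, 2, 3, 5, 6, 8, 9, 10, 11, 13} = {1, 6, 13}
… ∩ ⟦white⟧ = {1, 6, 13} ∩ {1, 3, 6, 7, 8, 10} = {1, 6}
So ⟦white clerk that 4 thanked on 8⟧ = {1, 6}.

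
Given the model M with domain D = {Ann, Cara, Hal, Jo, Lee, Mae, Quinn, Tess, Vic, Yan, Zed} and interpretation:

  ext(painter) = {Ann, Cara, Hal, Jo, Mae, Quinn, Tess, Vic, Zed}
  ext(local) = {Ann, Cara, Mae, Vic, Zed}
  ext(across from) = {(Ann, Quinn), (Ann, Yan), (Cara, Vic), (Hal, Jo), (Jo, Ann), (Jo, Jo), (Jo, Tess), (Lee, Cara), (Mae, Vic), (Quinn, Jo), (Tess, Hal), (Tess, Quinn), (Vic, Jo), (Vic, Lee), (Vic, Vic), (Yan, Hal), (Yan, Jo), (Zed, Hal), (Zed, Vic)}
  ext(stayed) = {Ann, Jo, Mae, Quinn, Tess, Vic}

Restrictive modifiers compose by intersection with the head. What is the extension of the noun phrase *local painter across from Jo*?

⟦across from Jo⟧ = {x : ⟨x, Jo⟩ ∈ ⟦across from⟧} = {Hal, Jo, Quinn, Vic, Yan}
⟦painter⟧ = {Ann, Cara, Hal, Jo, Mae, Quinn, Tess, Vic, Zed}
… ∩ ⟦across from Jo⟧ = {Ann, Cara, Hal, Jo, Mae, Quinn, Tess, Vic, Zed} ∩ {Hal, Jo, Quinn, Vic, Yan} = {Hal, Jo, Quinn, Vic}
… ∩ ⟦local⟧ = {Hal, Jo, Quinn, Vic} ∩ {Ann, Cara, Mae, Vic, Zed} = {Vic}
So ⟦local painter across from Jo⟧ = {Vic}.

{Vic}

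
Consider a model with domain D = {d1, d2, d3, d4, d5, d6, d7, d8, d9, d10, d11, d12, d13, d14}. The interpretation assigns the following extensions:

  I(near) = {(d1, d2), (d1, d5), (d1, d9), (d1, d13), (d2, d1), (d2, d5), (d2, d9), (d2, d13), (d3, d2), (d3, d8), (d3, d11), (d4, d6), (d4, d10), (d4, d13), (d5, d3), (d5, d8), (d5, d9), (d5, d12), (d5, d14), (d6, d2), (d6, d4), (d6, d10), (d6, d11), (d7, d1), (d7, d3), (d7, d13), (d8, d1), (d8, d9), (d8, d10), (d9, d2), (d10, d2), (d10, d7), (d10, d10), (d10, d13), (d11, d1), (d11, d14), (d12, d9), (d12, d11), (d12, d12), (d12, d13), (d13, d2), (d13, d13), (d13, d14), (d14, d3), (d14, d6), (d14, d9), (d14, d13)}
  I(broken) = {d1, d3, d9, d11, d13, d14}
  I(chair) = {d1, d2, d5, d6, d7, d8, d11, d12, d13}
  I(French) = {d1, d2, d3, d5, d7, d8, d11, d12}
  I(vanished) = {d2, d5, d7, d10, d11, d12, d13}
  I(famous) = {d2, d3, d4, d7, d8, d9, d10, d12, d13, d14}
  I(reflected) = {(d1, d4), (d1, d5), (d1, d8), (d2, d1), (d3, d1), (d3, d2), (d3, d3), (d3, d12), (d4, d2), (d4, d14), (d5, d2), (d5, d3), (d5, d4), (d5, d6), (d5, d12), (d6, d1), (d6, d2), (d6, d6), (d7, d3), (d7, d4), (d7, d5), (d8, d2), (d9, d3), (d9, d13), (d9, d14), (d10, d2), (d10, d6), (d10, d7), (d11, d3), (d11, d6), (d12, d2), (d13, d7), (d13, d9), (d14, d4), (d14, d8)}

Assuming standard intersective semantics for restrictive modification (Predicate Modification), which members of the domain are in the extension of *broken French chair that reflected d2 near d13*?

⟦that reflected d2⟧ = {x : ⟨x, d2⟩ ∈ ⟦reflected⟧} = {d3, d4, d5, d6, d8, d10, d12}
⟦near d13⟧ = {x : ⟨x, d13⟩ ∈ ⟦near⟧} = {d1, d2, d4, d7, d10, d12, d13, d14}
⟦chair⟧ = {d1, d2, d5, d6, d7, d8, d11, d12, d13}
… ∩ ⟦that reflected d2⟧ = {d1, d2, d5, d6, d7, d8, d11, d12, d13} ∩ {d3, d4, d5, d6, d8, d10, d12} = {d5, d6, d8, d12}
… ∩ ⟦near d13⟧ = {d5, d6, d8, d12} ∩ {d1, d2, d4, d7, d10, d12, d13, d14} = {d12}
… ∩ ⟦broken⟧ = {d12} ∩ {d1, d3, d9, d11, d13, d14} = ∅
… ∩ ⟦French⟧ = ∅ ∩ {d1, d2, d3, d5, d7, d8, d11, d12} = ∅
So ⟦broken French chair that reflected d2 near d13⟧ = { }.

{ }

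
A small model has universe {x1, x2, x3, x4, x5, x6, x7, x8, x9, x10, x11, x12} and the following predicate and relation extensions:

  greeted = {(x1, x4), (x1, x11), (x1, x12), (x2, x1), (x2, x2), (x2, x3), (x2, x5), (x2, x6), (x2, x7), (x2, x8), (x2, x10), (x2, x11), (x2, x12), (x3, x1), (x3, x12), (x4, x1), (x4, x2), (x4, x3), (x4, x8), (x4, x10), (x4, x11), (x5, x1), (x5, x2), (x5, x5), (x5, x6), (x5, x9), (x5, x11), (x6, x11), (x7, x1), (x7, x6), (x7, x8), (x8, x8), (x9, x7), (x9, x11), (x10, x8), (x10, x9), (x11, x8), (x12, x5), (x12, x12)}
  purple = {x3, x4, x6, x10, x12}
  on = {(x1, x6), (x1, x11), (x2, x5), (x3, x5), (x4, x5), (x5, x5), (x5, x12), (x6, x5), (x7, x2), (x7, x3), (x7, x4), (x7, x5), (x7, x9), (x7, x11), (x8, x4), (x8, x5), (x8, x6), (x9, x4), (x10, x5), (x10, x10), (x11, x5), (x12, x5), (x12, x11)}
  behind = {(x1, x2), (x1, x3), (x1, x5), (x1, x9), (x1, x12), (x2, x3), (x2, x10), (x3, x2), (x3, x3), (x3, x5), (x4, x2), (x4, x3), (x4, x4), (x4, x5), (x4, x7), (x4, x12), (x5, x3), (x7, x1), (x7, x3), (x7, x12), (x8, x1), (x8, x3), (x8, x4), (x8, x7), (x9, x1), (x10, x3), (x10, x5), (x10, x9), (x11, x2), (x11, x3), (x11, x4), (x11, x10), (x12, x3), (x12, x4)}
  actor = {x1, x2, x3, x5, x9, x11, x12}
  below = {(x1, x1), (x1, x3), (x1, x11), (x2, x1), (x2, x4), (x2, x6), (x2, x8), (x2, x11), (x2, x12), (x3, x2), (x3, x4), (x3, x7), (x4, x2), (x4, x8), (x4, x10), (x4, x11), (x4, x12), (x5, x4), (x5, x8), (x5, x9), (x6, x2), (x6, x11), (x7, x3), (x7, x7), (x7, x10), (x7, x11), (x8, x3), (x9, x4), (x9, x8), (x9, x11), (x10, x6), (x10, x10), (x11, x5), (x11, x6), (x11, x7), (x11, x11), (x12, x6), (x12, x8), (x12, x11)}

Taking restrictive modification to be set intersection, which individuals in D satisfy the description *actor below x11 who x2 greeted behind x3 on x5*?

{x2, x11, x12}

⟦below x11⟧ = {x : ⟨x, x11⟩ ∈ ⟦below⟧} = {x1, x2, x4, x6, x7, x9, x11, x12}
⟦who x2 greeted⟧ = {x : ⟨x2, x⟩ ∈ ⟦greeted⟧} = {x1, x2, x3, x5, x6, x7, x8, x10, x11, x12}
⟦behind x3⟧ = {x : ⟨x, x3⟩ ∈ ⟦behind⟧} = {x1, x2, x3, x4, x5, x7, x8, x10, x11, x12}
⟦on x5⟧ = {x : ⟨x, x5⟩ ∈ ⟦on⟧} = {x2, x3, x4, x5, x6, x7, x8, x10, x11, x12}
⟦actor⟧ = {x1, x2, x3, x5, x9, x11, x12}
… ∩ ⟦below x11⟧ = {x1, x2, x3, x5, x9, x11, x12} ∩ {x1, x2, x4, x6, x7, x9, x11, x12} = {x1, x2, x9, x11, x12}
… ∩ ⟦who x2 greeted⟧ = {x1, x2, x9, x11, x12} ∩ {x1, x2, x3, x5, x6, x7, x8, x10, x11, x12} = {x1, x2, x11, x12}
… ∩ ⟦behind x3⟧ = {x1, x2, x11, x12} ∩ {x1, x2, x3, x4, x5, x7, x8, x10, x11, x12} = {x1, x2, x11, x12}
… ∩ ⟦on x5⟧ = {x1, x2, x11, x12} ∩ {x2, x3, x4, x5, x6, x7, x8, x10, x11, x12} = {x2, x11, x12}
So ⟦actor below x11 who x2 greeted behind x3 on x5⟧ = {x2, x11, x12}.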